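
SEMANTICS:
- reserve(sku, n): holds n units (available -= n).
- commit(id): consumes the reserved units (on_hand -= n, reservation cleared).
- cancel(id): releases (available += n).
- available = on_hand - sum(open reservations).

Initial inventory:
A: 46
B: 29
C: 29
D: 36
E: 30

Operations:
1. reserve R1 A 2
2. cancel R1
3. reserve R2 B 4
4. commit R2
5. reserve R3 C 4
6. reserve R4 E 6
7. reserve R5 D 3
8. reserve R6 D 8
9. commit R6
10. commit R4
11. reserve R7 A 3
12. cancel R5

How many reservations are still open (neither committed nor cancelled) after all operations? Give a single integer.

Step 1: reserve R1 A 2 -> on_hand[A=46 B=29 C=29 D=36 E=30] avail[A=44 B=29 C=29 D=36 E=30] open={R1}
Step 2: cancel R1 -> on_hand[A=46 B=29 C=29 D=36 E=30] avail[A=46 B=29 C=29 D=36 E=30] open={}
Step 3: reserve R2 B 4 -> on_hand[A=46 B=29 C=29 D=36 E=30] avail[A=46 B=25 C=29 D=36 E=30] open={R2}
Step 4: commit R2 -> on_hand[A=46 B=25 C=29 D=36 E=30] avail[A=46 B=25 C=29 D=36 E=30] open={}
Step 5: reserve R3 C 4 -> on_hand[A=46 B=25 C=29 D=36 E=30] avail[A=46 B=25 C=25 D=36 E=30] open={R3}
Step 6: reserve R4 E 6 -> on_hand[A=46 B=25 C=29 D=36 E=30] avail[A=46 B=25 C=25 D=36 E=24] open={R3,R4}
Step 7: reserve R5 D 3 -> on_hand[A=46 B=25 C=29 D=36 E=30] avail[A=46 B=25 C=25 D=33 E=24] open={R3,R4,R5}
Step 8: reserve R6 D 8 -> on_hand[A=46 B=25 C=29 D=36 E=30] avail[A=46 B=25 C=25 D=25 E=24] open={R3,R4,R5,R6}
Step 9: commit R6 -> on_hand[A=46 B=25 C=29 D=28 E=30] avail[A=46 B=25 C=25 D=25 E=24] open={R3,R4,R5}
Step 10: commit R4 -> on_hand[A=46 B=25 C=29 D=28 E=24] avail[A=46 B=25 C=25 D=25 E=24] open={R3,R5}
Step 11: reserve R7 A 3 -> on_hand[A=46 B=25 C=29 D=28 E=24] avail[A=43 B=25 C=25 D=25 E=24] open={R3,R5,R7}
Step 12: cancel R5 -> on_hand[A=46 B=25 C=29 D=28 E=24] avail[A=43 B=25 C=25 D=28 E=24] open={R3,R7}
Open reservations: ['R3', 'R7'] -> 2

Answer: 2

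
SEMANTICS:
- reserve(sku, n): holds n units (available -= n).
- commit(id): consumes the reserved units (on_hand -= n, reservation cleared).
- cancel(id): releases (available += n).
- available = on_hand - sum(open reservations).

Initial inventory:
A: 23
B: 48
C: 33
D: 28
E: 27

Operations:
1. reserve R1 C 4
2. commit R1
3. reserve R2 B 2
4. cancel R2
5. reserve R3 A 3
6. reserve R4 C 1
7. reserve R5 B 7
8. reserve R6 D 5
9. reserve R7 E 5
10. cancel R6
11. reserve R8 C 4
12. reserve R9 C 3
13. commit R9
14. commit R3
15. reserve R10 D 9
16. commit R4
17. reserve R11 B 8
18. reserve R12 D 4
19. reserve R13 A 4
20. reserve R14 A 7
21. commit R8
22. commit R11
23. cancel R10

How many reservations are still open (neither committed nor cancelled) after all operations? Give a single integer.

Answer: 5

Derivation:
Step 1: reserve R1 C 4 -> on_hand[A=23 B=48 C=33 D=28 E=27] avail[A=23 B=48 C=29 D=28 E=27] open={R1}
Step 2: commit R1 -> on_hand[A=23 B=48 C=29 D=28 E=27] avail[A=23 B=48 C=29 D=28 E=27] open={}
Step 3: reserve R2 B 2 -> on_hand[A=23 B=48 C=29 D=28 E=27] avail[A=23 B=46 C=29 D=28 E=27] open={R2}
Step 4: cancel R2 -> on_hand[A=23 B=48 C=29 D=28 E=27] avail[A=23 B=48 C=29 D=28 E=27] open={}
Step 5: reserve R3 A 3 -> on_hand[A=23 B=48 C=29 D=28 E=27] avail[A=20 B=48 C=29 D=28 E=27] open={R3}
Step 6: reserve R4 C 1 -> on_hand[A=23 B=48 C=29 D=28 E=27] avail[A=20 B=48 C=28 D=28 E=27] open={R3,R4}
Step 7: reserve R5 B 7 -> on_hand[A=23 B=48 C=29 D=28 E=27] avail[A=20 B=41 C=28 D=28 E=27] open={R3,R4,R5}
Step 8: reserve R6 D 5 -> on_hand[A=23 B=48 C=29 D=28 E=27] avail[A=20 B=41 C=28 D=23 E=27] open={R3,R4,R5,R6}
Step 9: reserve R7 E 5 -> on_hand[A=23 B=48 C=29 D=28 E=27] avail[A=20 B=41 C=28 D=23 E=22] open={R3,R4,R5,R6,R7}
Step 10: cancel R6 -> on_hand[A=23 B=48 C=29 D=28 E=27] avail[A=20 B=41 C=28 D=28 E=22] open={R3,R4,R5,R7}
Step 11: reserve R8 C 4 -> on_hand[A=23 B=48 C=29 D=28 E=27] avail[A=20 B=41 C=24 D=28 E=22] open={R3,R4,R5,R7,R8}
Step 12: reserve R9 C 3 -> on_hand[A=23 B=48 C=29 D=28 E=27] avail[A=20 B=41 C=21 D=28 E=22] open={R3,R4,R5,R7,R8,R9}
Step 13: commit R9 -> on_hand[A=23 B=48 C=26 D=28 E=27] avail[A=20 B=41 C=21 D=28 E=22] open={R3,R4,R5,R7,R8}
Step 14: commit R3 -> on_hand[A=20 B=48 C=26 D=28 E=27] avail[A=20 B=41 C=21 D=28 E=22] open={R4,R5,R7,R8}
Step 15: reserve R10 D 9 -> on_hand[A=20 B=48 C=26 D=28 E=27] avail[A=20 B=41 C=21 D=19 E=22] open={R10,R4,R5,R7,R8}
Step 16: commit R4 -> on_hand[A=20 B=48 C=25 D=28 E=27] avail[A=20 B=41 C=21 D=19 E=22] open={R10,R5,R7,R8}
Step 17: reserve R11 B 8 -> on_hand[A=20 B=48 C=25 D=28 E=27] avail[A=20 B=33 C=21 D=19 E=22] open={R10,R11,R5,R7,R8}
Step 18: reserve R12 D 4 -> on_hand[A=20 B=48 C=25 D=28 E=27] avail[A=20 B=33 C=21 D=15 E=22] open={R10,R11,R12,R5,R7,R8}
Step 19: reserve R13 A 4 -> on_hand[A=20 B=48 C=25 D=28 E=27] avail[A=16 B=33 C=21 D=15 E=22] open={R10,R11,R12,R13,R5,R7,R8}
Step 20: reserve R14 A 7 -> on_hand[A=20 B=48 C=25 D=28 E=27] avail[A=9 B=33 C=21 D=15 E=22] open={R10,R11,R12,R13,R14,R5,R7,R8}
Step 21: commit R8 -> on_hand[A=20 B=48 C=21 D=28 E=27] avail[A=9 B=33 C=21 D=15 E=22] open={R10,R11,R12,R13,R14,R5,R7}
Step 22: commit R11 -> on_hand[A=20 B=40 C=21 D=28 E=27] avail[A=9 B=33 C=21 D=15 E=22] open={R10,R12,R13,R14,R5,R7}
Step 23: cancel R10 -> on_hand[A=20 B=40 C=21 D=28 E=27] avail[A=9 B=33 C=21 D=24 E=22] open={R12,R13,R14,R5,R7}
Open reservations: ['R12', 'R13', 'R14', 'R5', 'R7'] -> 5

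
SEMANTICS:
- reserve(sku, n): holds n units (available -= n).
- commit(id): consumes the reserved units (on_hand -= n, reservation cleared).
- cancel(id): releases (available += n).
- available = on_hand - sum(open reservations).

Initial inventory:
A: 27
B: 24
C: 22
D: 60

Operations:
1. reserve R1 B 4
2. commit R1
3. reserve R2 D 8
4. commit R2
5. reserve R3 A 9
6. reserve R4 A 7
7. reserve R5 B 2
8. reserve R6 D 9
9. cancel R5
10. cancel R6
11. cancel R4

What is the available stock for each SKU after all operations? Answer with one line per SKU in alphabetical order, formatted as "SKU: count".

Answer: A: 18
B: 20
C: 22
D: 52

Derivation:
Step 1: reserve R1 B 4 -> on_hand[A=27 B=24 C=22 D=60] avail[A=27 B=20 C=22 D=60] open={R1}
Step 2: commit R1 -> on_hand[A=27 B=20 C=22 D=60] avail[A=27 B=20 C=22 D=60] open={}
Step 3: reserve R2 D 8 -> on_hand[A=27 B=20 C=22 D=60] avail[A=27 B=20 C=22 D=52] open={R2}
Step 4: commit R2 -> on_hand[A=27 B=20 C=22 D=52] avail[A=27 B=20 C=22 D=52] open={}
Step 5: reserve R3 A 9 -> on_hand[A=27 B=20 C=22 D=52] avail[A=18 B=20 C=22 D=52] open={R3}
Step 6: reserve R4 A 7 -> on_hand[A=27 B=20 C=22 D=52] avail[A=11 B=20 C=22 D=52] open={R3,R4}
Step 7: reserve R5 B 2 -> on_hand[A=27 B=20 C=22 D=52] avail[A=11 B=18 C=22 D=52] open={R3,R4,R5}
Step 8: reserve R6 D 9 -> on_hand[A=27 B=20 C=22 D=52] avail[A=11 B=18 C=22 D=43] open={R3,R4,R5,R6}
Step 9: cancel R5 -> on_hand[A=27 B=20 C=22 D=52] avail[A=11 B=20 C=22 D=43] open={R3,R4,R6}
Step 10: cancel R6 -> on_hand[A=27 B=20 C=22 D=52] avail[A=11 B=20 C=22 D=52] open={R3,R4}
Step 11: cancel R4 -> on_hand[A=27 B=20 C=22 D=52] avail[A=18 B=20 C=22 D=52] open={R3}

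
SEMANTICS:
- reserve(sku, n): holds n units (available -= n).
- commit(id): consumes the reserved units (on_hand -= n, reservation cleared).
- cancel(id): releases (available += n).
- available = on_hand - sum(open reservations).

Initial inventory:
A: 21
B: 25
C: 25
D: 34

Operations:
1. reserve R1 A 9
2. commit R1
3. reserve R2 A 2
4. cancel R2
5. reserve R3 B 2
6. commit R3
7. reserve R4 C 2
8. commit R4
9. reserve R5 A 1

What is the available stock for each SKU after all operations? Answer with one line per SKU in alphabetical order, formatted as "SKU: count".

Step 1: reserve R1 A 9 -> on_hand[A=21 B=25 C=25 D=34] avail[A=12 B=25 C=25 D=34] open={R1}
Step 2: commit R1 -> on_hand[A=12 B=25 C=25 D=34] avail[A=12 B=25 C=25 D=34] open={}
Step 3: reserve R2 A 2 -> on_hand[A=12 B=25 C=25 D=34] avail[A=10 B=25 C=25 D=34] open={R2}
Step 4: cancel R2 -> on_hand[A=12 B=25 C=25 D=34] avail[A=12 B=25 C=25 D=34] open={}
Step 5: reserve R3 B 2 -> on_hand[A=12 B=25 C=25 D=34] avail[A=12 B=23 C=25 D=34] open={R3}
Step 6: commit R3 -> on_hand[A=12 B=23 C=25 D=34] avail[A=12 B=23 C=25 D=34] open={}
Step 7: reserve R4 C 2 -> on_hand[A=12 B=23 C=25 D=34] avail[A=12 B=23 C=23 D=34] open={R4}
Step 8: commit R4 -> on_hand[A=12 B=23 C=23 D=34] avail[A=12 B=23 C=23 D=34] open={}
Step 9: reserve R5 A 1 -> on_hand[A=12 B=23 C=23 D=34] avail[A=11 B=23 C=23 D=34] open={R5}

Answer: A: 11
B: 23
C: 23
D: 34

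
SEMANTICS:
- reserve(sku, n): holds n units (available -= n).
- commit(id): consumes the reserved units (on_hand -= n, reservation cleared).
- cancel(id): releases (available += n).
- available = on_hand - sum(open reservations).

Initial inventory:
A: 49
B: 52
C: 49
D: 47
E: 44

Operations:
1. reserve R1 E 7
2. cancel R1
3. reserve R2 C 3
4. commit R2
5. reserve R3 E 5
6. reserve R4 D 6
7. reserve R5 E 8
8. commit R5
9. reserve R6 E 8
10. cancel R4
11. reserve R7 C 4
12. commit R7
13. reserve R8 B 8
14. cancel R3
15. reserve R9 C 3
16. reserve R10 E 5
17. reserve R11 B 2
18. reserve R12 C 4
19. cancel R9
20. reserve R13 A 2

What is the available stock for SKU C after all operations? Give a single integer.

Answer: 38

Derivation:
Step 1: reserve R1 E 7 -> on_hand[A=49 B=52 C=49 D=47 E=44] avail[A=49 B=52 C=49 D=47 E=37] open={R1}
Step 2: cancel R1 -> on_hand[A=49 B=52 C=49 D=47 E=44] avail[A=49 B=52 C=49 D=47 E=44] open={}
Step 3: reserve R2 C 3 -> on_hand[A=49 B=52 C=49 D=47 E=44] avail[A=49 B=52 C=46 D=47 E=44] open={R2}
Step 4: commit R2 -> on_hand[A=49 B=52 C=46 D=47 E=44] avail[A=49 B=52 C=46 D=47 E=44] open={}
Step 5: reserve R3 E 5 -> on_hand[A=49 B=52 C=46 D=47 E=44] avail[A=49 B=52 C=46 D=47 E=39] open={R3}
Step 6: reserve R4 D 6 -> on_hand[A=49 B=52 C=46 D=47 E=44] avail[A=49 B=52 C=46 D=41 E=39] open={R3,R4}
Step 7: reserve R5 E 8 -> on_hand[A=49 B=52 C=46 D=47 E=44] avail[A=49 B=52 C=46 D=41 E=31] open={R3,R4,R5}
Step 8: commit R5 -> on_hand[A=49 B=52 C=46 D=47 E=36] avail[A=49 B=52 C=46 D=41 E=31] open={R3,R4}
Step 9: reserve R6 E 8 -> on_hand[A=49 B=52 C=46 D=47 E=36] avail[A=49 B=52 C=46 D=41 E=23] open={R3,R4,R6}
Step 10: cancel R4 -> on_hand[A=49 B=52 C=46 D=47 E=36] avail[A=49 B=52 C=46 D=47 E=23] open={R3,R6}
Step 11: reserve R7 C 4 -> on_hand[A=49 B=52 C=46 D=47 E=36] avail[A=49 B=52 C=42 D=47 E=23] open={R3,R6,R7}
Step 12: commit R7 -> on_hand[A=49 B=52 C=42 D=47 E=36] avail[A=49 B=52 C=42 D=47 E=23] open={R3,R6}
Step 13: reserve R8 B 8 -> on_hand[A=49 B=52 C=42 D=47 E=36] avail[A=49 B=44 C=42 D=47 E=23] open={R3,R6,R8}
Step 14: cancel R3 -> on_hand[A=49 B=52 C=42 D=47 E=36] avail[A=49 B=44 C=42 D=47 E=28] open={R6,R8}
Step 15: reserve R9 C 3 -> on_hand[A=49 B=52 C=42 D=47 E=36] avail[A=49 B=44 C=39 D=47 E=28] open={R6,R8,R9}
Step 16: reserve R10 E 5 -> on_hand[A=49 B=52 C=42 D=47 E=36] avail[A=49 B=44 C=39 D=47 E=23] open={R10,R6,R8,R9}
Step 17: reserve R11 B 2 -> on_hand[A=49 B=52 C=42 D=47 E=36] avail[A=49 B=42 C=39 D=47 E=23] open={R10,R11,R6,R8,R9}
Step 18: reserve R12 C 4 -> on_hand[A=49 B=52 C=42 D=47 E=36] avail[A=49 B=42 C=35 D=47 E=23] open={R10,R11,R12,R6,R8,R9}
Step 19: cancel R9 -> on_hand[A=49 B=52 C=42 D=47 E=36] avail[A=49 B=42 C=38 D=47 E=23] open={R10,R11,R12,R6,R8}
Step 20: reserve R13 A 2 -> on_hand[A=49 B=52 C=42 D=47 E=36] avail[A=47 B=42 C=38 D=47 E=23] open={R10,R11,R12,R13,R6,R8}
Final available[C] = 38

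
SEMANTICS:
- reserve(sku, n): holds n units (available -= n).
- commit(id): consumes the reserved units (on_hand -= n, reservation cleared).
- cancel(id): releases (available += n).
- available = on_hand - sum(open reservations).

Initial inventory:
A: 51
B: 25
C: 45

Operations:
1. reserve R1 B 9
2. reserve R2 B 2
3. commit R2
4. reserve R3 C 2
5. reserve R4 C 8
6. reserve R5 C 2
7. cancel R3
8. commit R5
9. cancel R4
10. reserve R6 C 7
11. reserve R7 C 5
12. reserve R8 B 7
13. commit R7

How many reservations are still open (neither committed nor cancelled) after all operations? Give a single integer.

Answer: 3

Derivation:
Step 1: reserve R1 B 9 -> on_hand[A=51 B=25 C=45] avail[A=51 B=16 C=45] open={R1}
Step 2: reserve R2 B 2 -> on_hand[A=51 B=25 C=45] avail[A=51 B=14 C=45] open={R1,R2}
Step 3: commit R2 -> on_hand[A=51 B=23 C=45] avail[A=51 B=14 C=45] open={R1}
Step 4: reserve R3 C 2 -> on_hand[A=51 B=23 C=45] avail[A=51 B=14 C=43] open={R1,R3}
Step 5: reserve R4 C 8 -> on_hand[A=51 B=23 C=45] avail[A=51 B=14 C=35] open={R1,R3,R4}
Step 6: reserve R5 C 2 -> on_hand[A=51 B=23 C=45] avail[A=51 B=14 C=33] open={R1,R3,R4,R5}
Step 7: cancel R3 -> on_hand[A=51 B=23 C=45] avail[A=51 B=14 C=35] open={R1,R4,R5}
Step 8: commit R5 -> on_hand[A=51 B=23 C=43] avail[A=51 B=14 C=35] open={R1,R4}
Step 9: cancel R4 -> on_hand[A=51 B=23 C=43] avail[A=51 B=14 C=43] open={R1}
Step 10: reserve R6 C 7 -> on_hand[A=51 B=23 C=43] avail[A=51 B=14 C=36] open={R1,R6}
Step 11: reserve R7 C 5 -> on_hand[A=51 B=23 C=43] avail[A=51 B=14 C=31] open={R1,R6,R7}
Step 12: reserve R8 B 7 -> on_hand[A=51 B=23 C=43] avail[A=51 B=7 C=31] open={R1,R6,R7,R8}
Step 13: commit R7 -> on_hand[A=51 B=23 C=38] avail[A=51 B=7 C=31] open={R1,R6,R8}
Open reservations: ['R1', 'R6', 'R8'] -> 3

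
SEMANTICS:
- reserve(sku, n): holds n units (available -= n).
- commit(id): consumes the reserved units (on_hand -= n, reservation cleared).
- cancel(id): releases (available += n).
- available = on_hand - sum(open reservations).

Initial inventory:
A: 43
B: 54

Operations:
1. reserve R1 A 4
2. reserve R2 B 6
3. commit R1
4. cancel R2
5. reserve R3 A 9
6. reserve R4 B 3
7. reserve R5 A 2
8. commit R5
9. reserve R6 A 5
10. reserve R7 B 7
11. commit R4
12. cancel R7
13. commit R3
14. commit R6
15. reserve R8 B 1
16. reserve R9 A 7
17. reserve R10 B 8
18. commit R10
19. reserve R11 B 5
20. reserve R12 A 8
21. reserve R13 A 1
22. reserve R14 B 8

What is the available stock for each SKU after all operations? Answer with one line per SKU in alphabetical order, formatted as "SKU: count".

Answer: A: 7
B: 29

Derivation:
Step 1: reserve R1 A 4 -> on_hand[A=43 B=54] avail[A=39 B=54] open={R1}
Step 2: reserve R2 B 6 -> on_hand[A=43 B=54] avail[A=39 B=48] open={R1,R2}
Step 3: commit R1 -> on_hand[A=39 B=54] avail[A=39 B=48] open={R2}
Step 4: cancel R2 -> on_hand[A=39 B=54] avail[A=39 B=54] open={}
Step 5: reserve R3 A 9 -> on_hand[A=39 B=54] avail[A=30 B=54] open={R3}
Step 6: reserve R4 B 3 -> on_hand[A=39 B=54] avail[A=30 B=51] open={R3,R4}
Step 7: reserve R5 A 2 -> on_hand[A=39 B=54] avail[A=28 B=51] open={R3,R4,R5}
Step 8: commit R5 -> on_hand[A=37 B=54] avail[A=28 B=51] open={R3,R4}
Step 9: reserve R6 A 5 -> on_hand[A=37 B=54] avail[A=23 B=51] open={R3,R4,R6}
Step 10: reserve R7 B 7 -> on_hand[A=37 B=54] avail[A=23 B=44] open={R3,R4,R6,R7}
Step 11: commit R4 -> on_hand[A=37 B=51] avail[A=23 B=44] open={R3,R6,R7}
Step 12: cancel R7 -> on_hand[A=37 B=51] avail[A=23 B=51] open={R3,R6}
Step 13: commit R3 -> on_hand[A=28 B=51] avail[A=23 B=51] open={R6}
Step 14: commit R6 -> on_hand[A=23 B=51] avail[A=23 B=51] open={}
Step 15: reserve R8 B 1 -> on_hand[A=23 B=51] avail[A=23 B=50] open={R8}
Step 16: reserve R9 A 7 -> on_hand[A=23 B=51] avail[A=16 B=50] open={R8,R9}
Step 17: reserve R10 B 8 -> on_hand[A=23 B=51] avail[A=16 B=42] open={R10,R8,R9}
Step 18: commit R10 -> on_hand[A=23 B=43] avail[A=16 B=42] open={R8,R9}
Step 19: reserve R11 B 5 -> on_hand[A=23 B=43] avail[A=16 B=37] open={R11,R8,R9}
Step 20: reserve R12 A 8 -> on_hand[A=23 B=43] avail[A=8 B=37] open={R11,R12,R8,R9}
Step 21: reserve R13 A 1 -> on_hand[A=23 B=43] avail[A=7 B=37] open={R11,R12,R13,R8,R9}
Step 22: reserve R14 B 8 -> on_hand[A=23 B=43] avail[A=7 B=29] open={R11,R12,R13,R14,R8,R9}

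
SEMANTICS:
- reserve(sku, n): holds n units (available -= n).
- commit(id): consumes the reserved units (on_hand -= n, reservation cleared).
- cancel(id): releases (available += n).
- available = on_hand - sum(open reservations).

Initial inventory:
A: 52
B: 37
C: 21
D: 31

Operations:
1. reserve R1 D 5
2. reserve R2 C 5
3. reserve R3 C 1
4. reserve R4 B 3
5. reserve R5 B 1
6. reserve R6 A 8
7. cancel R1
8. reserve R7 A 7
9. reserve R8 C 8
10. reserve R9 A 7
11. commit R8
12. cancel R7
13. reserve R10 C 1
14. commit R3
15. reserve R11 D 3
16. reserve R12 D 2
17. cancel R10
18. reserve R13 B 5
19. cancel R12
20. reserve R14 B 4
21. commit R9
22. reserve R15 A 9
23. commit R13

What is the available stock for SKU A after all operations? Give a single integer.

Answer: 28

Derivation:
Step 1: reserve R1 D 5 -> on_hand[A=52 B=37 C=21 D=31] avail[A=52 B=37 C=21 D=26] open={R1}
Step 2: reserve R2 C 5 -> on_hand[A=52 B=37 C=21 D=31] avail[A=52 B=37 C=16 D=26] open={R1,R2}
Step 3: reserve R3 C 1 -> on_hand[A=52 B=37 C=21 D=31] avail[A=52 B=37 C=15 D=26] open={R1,R2,R3}
Step 4: reserve R4 B 3 -> on_hand[A=52 B=37 C=21 D=31] avail[A=52 B=34 C=15 D=26] open={R1,R2,R3,R4}
Step 5: reserve R5 B 1 -> on_hand[A=52 B=37 C=21 D=31] avail[A=52 B=33 C=15 D=26] open={R1,R2,R3,R4,R5}
Step 6: reserve R6 A 8 -> on_hand[A=52 B=37 C=21 D=31] avail[A=44 B=33 C=15 D=26] open={R1,R2,R3,R4,R5,R6}
Step 7: cancel R1 -> on_hand[A=52 B=37 C=21 D=31] avail[A=44 B=33 C=15 D=31] open={R2,R3,R4,R5,R6}
Step 8: reserve R7 A 7 -> on_hand[A=52 B=37 C=21 D=31] avail[A=37 B=33 C=15 D=31] open={R2,R3,R4,R5,R6,R7}
Step 9: reserve R8 C 8 -> on_hand[A=52 B=37 C=21 D=31] avail[A=37 B=33 C=7 D=31] open={R2,R3,R4,R5,R6,R7,R8}
Step 10: reserve R9 A 7 -> on_hand[A=52 B=37 C=21 D=31] avail[A=30 B=33 C=7 D=31] open={R2,R3,R4,R5,R6,R7,R8,R9}
Step 11: commit R8 -> on_hand[A=52 B=37 C=13 D=31] avail[A=30 B=33 C=7 D=31] open={R2,R3,R4,R5,R6,R7,R9}
Step 12: cancel R7 -> on_hand[A=52 B=37 C=13 D=31] avail[A=37 B=33 C=7 D=31] open={R2,R3,R4,R5,R6,R9}
Step 13: reserve R10 C 1 -> on_hand[A=52 B=37 C=13 D=31] avail[A=37 B=33 C=6 D=31] open={R10,R2,R3,R4,R5,R6,R9}
Step 14: commit R3 -> on_hand[A=52 B=37 C=12 D=31] avail[A=37 B=33 C=6 D=31] open={R10,R2,R4,R5,R6,R9}
Step 15: reserve R11 D 3 -> on_hand[A=52 B=37 C=12 D=31] avail[A=37 B=33 C=6 D=28] open={R10,R11,R2,R4,R5,R6,R9}
Step 16: reserve R12 D 2 -> on_hand[A=52 B=37 C=12 D=31] avail[A=37 B=33 C=6 D=26] open={R10,R11,R12,R2,R4,R5,R6,R9}
Step 17: cancel R10 -> on_hand[A=52 B=37 C=12 D=31] avail[A=37 B=33 C=7 D=26] open={R11,R12,R2,R4,R5,R6,R9}
Step 18: reserve R13 B 5 -> on_hand[A=52 B=37 C=12 D=31] avail[A=37 B=28 C=7 D=26] open={R11,R12,R13,R2,R4,R5,R6,R9}
Step 19: cancel R12 -> on_hand[A=52 B=37 C=12 D=31] avail[A=37 B=28 C=7 D=28] open={R11,R13,R2,R4,R5,R6,R9}
Step 20: reserve R14 B 4 -> on_hand[A=52 B=37 C=12 D=31] avail[A=37 B=24 C=7 D=28] open={R11,R13,R14,R2,R4,R5,R6,R9}
Step 21: commit R9 -> on_hand[A=45 B=37 C=12 D=31] avail[A=37 B=24 C=7 D=28] open={R11,R13,R14,R2,R4,R5,R6}
Step 22: reserve R15 A 9 -> on_hand[A=45 B=37 C=12 D=31] avail[A=28 B=24 C=7 D=28] open={R11,R13,R14,R15,R2,R4,R5,R6}
Step 23: commit R13 -> on_hand[A=45 B=32 C=12 D=31] avail[A=28 B=24 C=7 D=28] open={R11,R14,R15,R2,R4,R5,R6}
Final available[A] = 28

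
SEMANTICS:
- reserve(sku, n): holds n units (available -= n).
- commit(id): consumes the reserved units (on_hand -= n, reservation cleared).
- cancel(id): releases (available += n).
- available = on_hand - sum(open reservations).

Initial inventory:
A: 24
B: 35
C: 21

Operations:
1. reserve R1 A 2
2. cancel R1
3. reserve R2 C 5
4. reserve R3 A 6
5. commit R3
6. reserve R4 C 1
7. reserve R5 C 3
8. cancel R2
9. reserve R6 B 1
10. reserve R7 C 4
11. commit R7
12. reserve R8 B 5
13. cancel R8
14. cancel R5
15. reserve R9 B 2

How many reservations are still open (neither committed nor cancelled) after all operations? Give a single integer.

Step 1: reserve R1 A 2 -> on_hand[A=24 B=35 C=21] avail[A=22 B=35 C=21] open={R1}
Step 2: cancel R1 -> on_hand[A=24 B=35 C=21] avail[A=24 B=35 C=21] open={}
Step 3: reserve R2 C 5 -> on_hand[A=24 B=35 C=21] avail[A=24 B=35 C=16] open={R2}
Step 4: reserve R3 A 6 -> on_hand[A=24 B=35 C=21] avail[A=18 B=35 C=16] open={R2,R3}
Step 5: commit R3 -> on_hand[A=18 B=35 C=21] avail[A=18 B=35 C=16] open={R2}
Step 6: reserve R4 C 1 -> on_hand[A=18 B=35 C=21] avail[A=18 B=35 C=15] open={R2,R4}
Step 7: reserve R5 C 3 -> on_hand[A=18 B=35 C=21] avail[A=18 B=35 C=12] open={R2,R4,R5}
Step 8: cancel R2 -> on_hand[A=18 B=35 C=21] avail[A=18 B=35 C=17] open={R4,R5}
Step 9: reserve R6 B 1 -> on_hand[A=18 B=35 C=21] avail[A=18 B=34 C=17] open={R4,R5,R6}
Step 10: reserve R7 C 4 -> on_hand[A=18 B=35 C=21] avail[A=18 B=34 C=13] open={R4,R5,R6,R7}
Step 11: commit R7 -> on_hand[A=18 B=35 C=17] avail[A=18 B=34 C=13] open={R4,R5,R6}
Step 12: reserve R8 B 5 -> on_hand[A=18 B=35 C=17] avail[A=18 B=29 C=13] open={R4,R5,R6,R8}
Step 13: cancel R8 -> on_hand[A=18 B=35 C=17] avail[A=18 B=34 C=13] open={R4,R5,R6}
Step 14: cancel R5 -> on_hand[A=18 B=35 C=17] avail[A=18 B=34 C=16] open={R4,R6}
Step 15: reserve R9 B 2 -> on_hand[A=18 B=35 C=17] avail[A=18 B=32 C=16] open={R4,R6,R9}
Open reservations: ['R4', 'R6', 'R9'] -> 3

Answer: 3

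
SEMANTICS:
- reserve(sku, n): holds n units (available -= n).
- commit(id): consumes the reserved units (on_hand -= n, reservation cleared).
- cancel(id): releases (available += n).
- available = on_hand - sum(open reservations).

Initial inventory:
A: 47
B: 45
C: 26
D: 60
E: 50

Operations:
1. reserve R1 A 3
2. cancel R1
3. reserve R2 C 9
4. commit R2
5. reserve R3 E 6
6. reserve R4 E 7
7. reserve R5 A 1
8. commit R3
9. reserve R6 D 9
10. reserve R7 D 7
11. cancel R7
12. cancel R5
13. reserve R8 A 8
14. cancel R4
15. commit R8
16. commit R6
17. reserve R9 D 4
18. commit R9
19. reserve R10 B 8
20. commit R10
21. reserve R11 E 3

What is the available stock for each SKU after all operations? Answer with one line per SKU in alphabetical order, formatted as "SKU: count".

Step 1: reserve R1 A 3 -> on_hand[A=47 B=45 C=26 D=60 E=50] avail[A=44 B=45 C=26 D=60 E=50] open={R1}
Step 2: cancel R1 -> on_hand[A=47 B=45 C=26 D=60 E=50] avail[A=47 B=45 C=26 D=60 E=50] open={}
Step 3: reserve R2 C 9 -> on_hand[A=47 B=45 C=26 D=60 E=50] avail[A=47 B=45 C=17 D=60 E=50] open={R2}
Step 4: commit R2 -> on_hand[A=47 B=45 C=17 D=60 E=50] avail[A=47 B=45 C=17 D=60 E=50] open={}
Step 5: reserve R3 E 6 -> on_hand[A=47 B=45 C=17 D=60 E=50] avail[A=47 B=45 C=17 D=60 E=44] open={R3}
Step 6: reserve R4 E 7 -> on_hand[A=47 B=45 C=17 D=60 E=50] avail[A=47 B=45 C=17 D=60 E=37] open={R3,R4}
Step 7: reserve R5 A 1 -> on_hand[A=47 B=45 C=17 D=60 E=50] avail[A=46 B=45 C=17 D=60 E=37] open={R3,R4,R5}
Step 8: commit R3 -> on_hand[A=47 B=45 C=17 D=60 E=44] avail[A=46 B=45 C=17 D=60 E=37] open={R4,R5}
Step 9: reserve R6 D 9 -> on_hand[A=47 B=45 C=17 D=60 E=44] avail[A=46 B=45 C=17 D=51 E=37] open={R4,R5,R6}
Step 10: reserve R7 D 7 -> on_hand[A=47 B=45 C=17 D=60 E=44] avail[A=46 B=45 C=17 D=44 E=37] open={R4,R5,R6,R7}
Step 11: cancel R7 -> on_hand[A=47 B=45 C=17 D=60 E=44] avail[A=46 B=45 C=17 D=51 E=37] open={R4,R5,R6}
Step 12: cancel R5 -> on_hand[A=47 B=45 C=17 D=60 E=44] avail[A=47 B=45 C=17 D=51 E=37] open={R4,R6}
Step 13: reserve R8 A 8 -> on_hand[A=47 B=45 C=17 D=60 E=44] avail[A=39 B=45 C=17 D=51 E=37] open={R4,R6,R8}
Step 14: cancel R4 -> on_hand[A=47 B=45 C=17 D=60 E=44] avail[A=39 B=45 C=17 D=51 E=44] open={R6,R8}
Step 15: commit R8 -> on_hand[A=39 B=45 C=17 D=60 E=44] avail[A=39 B=45 C=17 D=51 E=44] open={R6}
Step 16: commit R6 -> on_hand[A=39 B=45 C=17 D=51 E=44] avail[A=39 B=45 C=17 D=51 E=44] open={}
Step 17: reserve R9 D 4 -> on_hand[A=39 B=45 C=17 D=51 E=44] avail[A=39 B=45 C=17 D=47 E=44] open={R9}
Step 18: commit R9 -> on_hand[A=39 B=45 C=17 D=47 E=44] avail[A=39 B=45 C=17 D=47 E=44] open={}
Step 19: reserve R10 B 8 -> on_hand[A=39 B=45 C=17 D=47 E=44] avail[A=39 B=37 C=17 D=47 E=44] open={R10}
Step 20: commit R10 -> on_hand[A=39 B=37 C=17 D=47 E=44] avail[A=39 B=37 C=17 D=47 E=44] open={}
Step 21: reserve R11 E 3 -> on_hand[A=39 B=37 C=17 D=47 E=44] avail[A=39 B=37 C=17 D=47 E=41] open={R11}

Answer: A: 39
B: 37
C: 17
D: 47
E: 41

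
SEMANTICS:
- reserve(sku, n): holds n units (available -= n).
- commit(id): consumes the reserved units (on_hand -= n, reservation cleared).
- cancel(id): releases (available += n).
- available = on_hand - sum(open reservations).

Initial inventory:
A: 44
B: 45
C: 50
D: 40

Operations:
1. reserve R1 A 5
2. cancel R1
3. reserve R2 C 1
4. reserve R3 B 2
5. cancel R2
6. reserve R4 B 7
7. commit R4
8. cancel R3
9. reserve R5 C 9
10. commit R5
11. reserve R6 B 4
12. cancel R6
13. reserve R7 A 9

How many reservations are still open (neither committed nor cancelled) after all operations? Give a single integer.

Answer: 1

Derivation:
Step 1: reserve R1 A 5 -> on_hand[A=44 B=45 C=50 D=40] avail[A=39 B=45 C=50 D=40] open={R1}
Step 2: cancel R1 -> on_hand[A=44 B=45 C=50 D=40] avail[A=44 B=45 C=50 D=40] open={}
Step 3: reserve R2 C 1 -> on_hand[A=44 B=45 C=50 D=40] avail[A=44 B=45 C=49 D=40] open={R2}
Step 4: reserve R3 B 2 -> on_hand[A=44 B=45 C=50 D=40] avail[A=44 B=43 C=49 D=40] open={R2,R3}
Step 5: cancel R2 -> on_hand[A=44 B=45 C=50 D=40] avail[A=44 B=43 C=50 D=40] open={R3}
Step 6: reserve R4 B 7 -> on_hand[A=44 B=45 C=50 D=40] avail[A=44 B=36 C=50 D=40] open={R3,R4}
Step 7: commit R4 -> on_hand[A=44 B=38 C=50 D=40] avail[A=44 B=36 C=50 D=40] open={R3}
Step 8: cancel R3 -> on_hand[A=44 B=38 C=50 D=40] avail[A=44 B=38 C=50 D=40] open={}
Step 9: reserve R5 C 9 -> on_hand[A=44 B=38 C=50 D=40] avail[A=44 B=38 C=41 D=40] open={R5}
Step 10: commit R5 -> on_hand[A=44 B=38 C=41 D=40] avail[A=44 B=38 C=41 D=40] open={}
Step 11: reserve R6 B 4 -> on_hand[A=44 B=38 C=41 D=40] avail[A=44 B=34 C=41 D=40] open={R6}
Step 12: cancel R6 -> on_hand[A=44 B=38 C=41 D=40] avail[A=44 B=38 C=41 D=40] open={}
Step 13: reserve R7 A 9 -> on_hand[A=44 B=38 C=41 D=40] avail[A=35 B=38 C=41 D=40] open={R7}
Open reservations: ['R7'] -> 1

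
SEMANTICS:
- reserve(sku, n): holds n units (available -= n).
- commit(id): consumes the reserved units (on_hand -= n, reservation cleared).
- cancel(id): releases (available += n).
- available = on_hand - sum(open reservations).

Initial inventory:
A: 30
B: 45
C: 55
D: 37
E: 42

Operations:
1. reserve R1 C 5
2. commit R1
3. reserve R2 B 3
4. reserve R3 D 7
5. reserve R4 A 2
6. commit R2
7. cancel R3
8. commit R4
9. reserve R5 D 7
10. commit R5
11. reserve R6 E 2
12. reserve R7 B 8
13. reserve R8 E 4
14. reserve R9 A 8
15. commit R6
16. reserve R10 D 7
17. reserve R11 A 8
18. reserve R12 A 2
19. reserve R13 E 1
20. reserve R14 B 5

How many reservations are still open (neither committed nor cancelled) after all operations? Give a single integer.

Answer: 8

Derivation:
Step 1: reserve R1 C 5 -> on_hand[A=30 B=45 C=55 D=37 E=42] avail[A=30 B=45 C=50 D=37 E=42] open={R1}
Step 2: commit R1 -> on_hand[A=30 B=45 C=50 D=37 E=42] avail[A=30 B=45 C=50 D=37 E=42] open={}
Step 3: reserve R2 B 3 -> on_hand[A=30 B=45 C=50 D=37 E=42] avail[A=30 B=42 C=50 D=37 E=42] open={R2}
Step 4: reserve R3 D 7 -> on_hand[A=30 B=45 C=50 D=37 E=42] avail[A=30 B=42 C=50 D=30 E=42] open={R2,R3}
Step 5: reserve R4 A 2 -> on_hand[A=30 B=45 C=50 D=37 E=42] avail[A=28 B=42 C=50 D=30 E=42] open={R2,R3,R4}
Step 6: commit R2 -> on_hand[A=30 B=42 C=50 D=37 E=42] avail[A=28 B=42 C=50 D=30 E=42] open={R3,R4}
Step 7: cancel R3 -> on_hand[A=30 B=42 C=50 D=37 E=42] avail[A=28 B=42 C=50 D=37 E=42] open={R4}
Step 8: commit R4 -> on_hand[A=28 B=42 C=50 D=37 E=42] avail[A=28 B=42 C=50 D=37 E=42] open={}
Step 9: reserve R5 D 7 -> on_hand[A=28 B=42 C=50 D=37 E=42] avail[A=28 B=42 C=50 D=30 E=42] open={R5}
Step 10: commit R5 -> on_hand[A=28 B=42 C=50 D=30 E=42] avail[A=28 B=42 C=50 D=30 E=42] open={}
Step 11: reserve R6 E 2 -> on_hand[A=28 B=42 C=50 D=30 E=42] avail[A=28 B=42 C=50 D=30 E=40] open={R6}
Step 12: reserve R7 B 8 -> on_hand[A=28 B=42 C=50 D=30 E=42] avail[A=28 B=34 C=50 D=30 E=40] open={R6,R7}
Step 13: reserve R8 E 4 -> on_hand[A=28 B=42 C=50 D=30 E=42] avail[A=28 B=34 C=50 D=30 E=36] open={R6,R7,R8}
Step 14: reserve R9 A 8 -> on_hand[A=28 B=42 C=50 D=30 E=42] avail[A=20 B=34 C=50 D=30 E=36] open={R6,R7,R8,R9}
Step 15: commit R6 -> on_hand[A=28 B=42 C=50 D=30 E=40] avail[A=20 B=34 C=50 D=30 E=36] open={R7,R8,R9}
Step 16: reserve R10 D 7 -> on_hand[A=28 B=42 C=50 D=30 E=40] avail[A=20 B=34 C=50 D=23 E=36] open={R10,R7,R8,R9}
Step 17: reserve R11 A 8 -> on_hand[A=28 B=42 C=50 D=30 E=40] avail[A=12 B=34 C=50 D=23 E=36] open={R10,R11,R7,R8,R9}
Step 18: reserve R12 A 2 -> on_hand[A=28 B=42 C=50 D=30 E=40] avail[A=10 B=34 C=50 D=23 E=36] open={R10,R11,R12,R7,R8,R9}
Step 19: reserve R13 E 1 -> on_hand[A=28 B=42 C=50 D=30 E=40] avail[A=10 B=34 C=50 D=23 E=35] open={R10,R11,R12,R13,R7,R8,R9}
Step 20: reserve R14 B 5 -> on_hand[A=28 B=42 C=50 D=30 E=40] avail[A=10 B=29 C=50 D=23 E=35] open={R10,R11,R12,R13,R14,R7,R8,R9}
Open reservations: ['R10', 'R11', 'R12', 'R13', 'R14', 'R7', 'R8', 'R9'] -> 8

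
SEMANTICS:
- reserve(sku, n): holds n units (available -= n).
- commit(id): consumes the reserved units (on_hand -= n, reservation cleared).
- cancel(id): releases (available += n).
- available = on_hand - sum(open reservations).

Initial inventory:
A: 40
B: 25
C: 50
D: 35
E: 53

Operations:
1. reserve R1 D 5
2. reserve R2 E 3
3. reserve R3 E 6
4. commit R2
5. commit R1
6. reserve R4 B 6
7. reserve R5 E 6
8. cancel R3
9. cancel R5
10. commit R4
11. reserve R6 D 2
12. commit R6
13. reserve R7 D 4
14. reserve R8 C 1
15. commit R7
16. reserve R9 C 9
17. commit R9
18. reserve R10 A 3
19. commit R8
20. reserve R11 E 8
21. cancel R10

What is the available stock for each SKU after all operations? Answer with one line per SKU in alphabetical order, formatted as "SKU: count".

Step 1: reserve R1 D 5 -> on_hand[A=40 B=25 C=50 D=35 E=53] avail[A=40 B=25 C=50 D=30 E=53] open={R1}
Step 2: reserve R2 E 3 -> on_hand[A=40 B=25 C=50 D=35 E=53] avail[A=40 B=25 C=50 D=30 E=50] open={R1,R2}
Step 3: reserve R3 E 6 -> on_hand[A=40 B=25 C=50 D=35 E=53] avail[A=40 B=25 C=50 D=30 E=44] open={R1,R2,R3}
Step 4: commit R2 -> on_hand[A=40 B=25 C=50 D=35 E=50] avail[A=40 B=25 C=50 D=30 E=44] open={R1,R3}
Step 5: commit R1 -> on_hand[A=40 B=25 C=50 D=30 E=50] avail[A=40 B=25 C=50 D=30 E=44] open={R3}
Step 6: reserve R4 B 6 -> on_hand[A=40 B=25 C=50 D=30 E=50] avail[A=40 B=19 C=50 D=30 E=44] open={R3,R4}
Step 7: reserve R5 E 6 -> on_hand[A=40 B=25 C=50 D=30 E=50] avail[A=40 B=19 C=50 D=30 E=38] open={R3,R4,R5}
Step 8: cancel R3 -> on_hand[A=40 B=25 C=50 D=30 E=50] avail[A=40 B=19 C=50 D=30 E=44] open={R4,R5}
Step 9: cancel R5 -> on_hand[A=40 B=25 C=50 D=30 E=50] avail[A=40 B=19 C=50 D=30 E=50] open={R4}
Step 10: commit R4 -> on_hand[A=40 B=19 C=50 D=30 E=50] avail[A=40 B=19 C=50 D=30 E=50] open={}
Step 11: reserve R6 D 2 -> on_hand[A=40 B=19 C=50 D=30 E=50] avail[A=40 B=19 C=50 D=28 E=50] open={R6}
Step 12: commit R6 -> on_hand[A=40 B=19 C=50 D=28 E=50] avail[A=40 B=19 C=50 D=28 E=50] open={}
Step 13: reserve R7 D 4 -> on_hand[A=40 B=19 C=50 D=28 E=50] avail[A=40 B=19 C=50 D=24 E=50] open={R7}
Step 14: reserve R8 C 1 -> on_hand[A=40 B=19 C=50 D=28 E=50] avail[A=40 B=19 C=49 D=24 E=50] open={R7,R8}
Step 15: commit R7 -> on_hand[A=40 B=19 C=50 D=24 E=50] avail[A=40 B=19 C=49 D=24 E=50] open={R8}
Step 16: reserve R9 C 9 -> on_hand[A=40 B=19 C=50 D=24 E=50] avail[A=40 B=19 C=40 D=24 E=50] open={R8,R9}
Step 17: commit R9 -> on_hand[A=40 B=19 C=41 D=24 E=50] avail[A=40 B=19 C=40 D=24 E=50] open={R8}
Step 18: reserve R10 A 3 -> on_hand[A=40 B=19 C=41 D=24 E=50] avail[A=37 B=19 C=40 D=24 E=50] open={R10,R8}
Step 19: commit R8 -> on_hand[A=40 B=19 C=40 D=24 E=50] avail[A=37 B=19 C=40 D=24 E=50] open={R10}
Step 20: reserve R11 E 8 -> on_hand[A=40 B=19 C=40 D=24 E=50] avail[A=37 B=19 C=40 D=24 E=42] open={R10,R11}
Step 21: cancel R10 -> on_hand[A=40 B=19 C=40 D=24 E=50] avail[A=40 B=19 C=40 D=24 E=42] open={R11}

Answer: A: 40
B: 19
C: 40
D: 24
E: 42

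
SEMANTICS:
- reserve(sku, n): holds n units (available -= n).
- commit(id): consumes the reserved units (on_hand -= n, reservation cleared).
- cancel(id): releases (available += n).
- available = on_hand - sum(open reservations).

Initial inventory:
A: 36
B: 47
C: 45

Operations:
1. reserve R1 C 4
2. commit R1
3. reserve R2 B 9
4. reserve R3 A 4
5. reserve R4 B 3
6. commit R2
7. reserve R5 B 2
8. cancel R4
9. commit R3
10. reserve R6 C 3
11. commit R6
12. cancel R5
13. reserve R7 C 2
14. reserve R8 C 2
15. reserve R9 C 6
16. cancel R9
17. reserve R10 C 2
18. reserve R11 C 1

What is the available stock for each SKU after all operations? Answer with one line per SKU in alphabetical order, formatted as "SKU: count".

Step 1: reserve R1 C 4 -> on_hand[A=36 B=47 C=45] avail[A=36 B=47 C=41] open={R1}
Step 2: commit R1 -> on_hand[A=36 B=47 C=41] avail[A=36 B=47 C=41] open={}
Step 3: reserve R2 B 9 -> on_hand[A=36 B=47 C=41] avail[A=36 B=38 C=41] open={R2}
Step 4: reserve R3 A 4 -> on_hand[A=36 B=47 C=41] avail[A=32 B=38 C=41] open={R2,R3}
Step 5: reserve R4 B 3 -> on_hand[A=36 B=47 C=41] avail[A=32 B=35 C=41] open={R2,R3,R4}
Step 6: commit R2 -> on_hand[A=36 B=38 C=41] avail[A=32 B=35 C=41] open={R3,R4}
Step 7: reserve R5 B 2 -> on_hand[A=36 B=38 C=41] avail[A=32 B=33 C=41] open={R3,R4,R5}
Step 8: cancel R4 -> on_hand[A=36 B=38 C=41] avail[A=32 B=36 C=41] open={R3,R5}
Step 9: commit R3 -> on_hand[A=32 B=38 C=41] avail[A=32 B=36 C=41] open={R5}
Step 10: reserve R6 C 3 -> on_hand[A=32 B=38 C=41] avail[A=32 B=36 C=38] open={R5,R6}
Step 11: commit R6 -> on_hand[A=32 B=38 C=38] avail[A=32 B=36 C=38] open={R5}
Step 12: cancel R5 -> on_hand[A=32 B=38 C=38] avail[A=32 B=38 C=38] open={}
Step 13: reserve R7 C 2 -> on_hand[A=32 B=38 C=38] avail[A=32 B=38 C=36] open={R7}
Step 14: reserve R8 C 2 -> on_hand[A=32 B=38 C=38] avail[A=32 B=38 C=34] open={R7,R8}
Step 15: reserve R9 C 6 -> on_hand[A=32 B=38 C=38] avail[A=32 B=38 C=28] open={R7,R8,R9}
Step 16: cancel R9 -> on_hand[A=32 B=38 C=38] avail[A=32 B=38 C=34] open={R7,R8}
Step 17: reserve R10 C 2 -> on_hand[A=32 B=38 C=38] avail[A=32 B=38 C=32] open={R10,R7,R8}
Step 18: reserve R11 C 1 -> on_hand[A=32 B=38 C=38] avail[A=32 B=38 C=31] open={R10,R11,R7,R8}

Answer: A: 32
B: 38
C: 31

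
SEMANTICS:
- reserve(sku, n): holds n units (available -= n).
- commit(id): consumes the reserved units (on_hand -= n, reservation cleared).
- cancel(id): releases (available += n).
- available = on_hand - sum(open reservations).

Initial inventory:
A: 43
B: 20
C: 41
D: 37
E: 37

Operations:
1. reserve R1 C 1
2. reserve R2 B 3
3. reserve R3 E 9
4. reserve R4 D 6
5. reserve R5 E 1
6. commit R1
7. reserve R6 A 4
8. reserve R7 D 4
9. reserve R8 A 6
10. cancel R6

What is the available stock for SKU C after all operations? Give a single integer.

Answer: 40

Derivation:
Step 1: reserve R1 C 1 -> on_hand[A=43 B=20 C=41 D=37 E=37] avail[A=43 B=20 C=40 D=37 E=37] open={R1}
Step 2: reserve R2 B 3 -> on_hand[A=43 B=20 C=41 D=37 E=37] avail[A=43 B=17 C=40 D=37 E=37] open={R1,R2}
Step 3: reserve R3 E 9 -> on_hand[A=43 B=20 C=41 D=37 E=37] avail[A=43 B=17 C=40 D=37 E=28] open={R1,R2,R3}
Step 4: reserve R4 D 6 -> on_hand[A=43 B=20 C=41 D=37 E=37] avail[A=43 B=17 C=40 D=31 E=28] open={R1,R2,R3,R4}
Step 5: reserve R5 E 1 -> on_hand[A=43 B=20 C=41 D=37 E=37] avail[A=43 B=17 C=40 D=31 E=27] open={R1,R2,R3,R4,R5}
Step 6: commit R1 -> on_hand[A=43 B=20 C=40 D=37 E=37] avail[A=43 B=17 C=40 D=31 E=27] open={R2,R3,R4,R5}
Step 7: reserve R6 A 4 -> on_hand[A=43 B=20 C=40 D=37 E=37] avail[A=39 B=17 C=40 D=31 E=27] open={R2,R3,R4,R5,R6}
Step 8: reserve R7 D 4 -> on_hand[A=43 B=20 C=40 D=37 E=37] avail[A=39 B=17 C=40 D=27 E=27] open={R2,R3,R4,R5,R6,R7}
Step 9: reserve R8 A 6 -> on_hand[A=43 B=20 C=40 D=37 E=37] avail[A=33 B=17 C=40 D=27 E=27] open={R2,R3,R4,R5,R6,R7,R8}
Step 10: cancel R6 -> on_hand[A=43 B=20 C=40 D=37 E=37] avail[A=37 B=17 C=40 D=27 E=27] open={R2,R3,R4,R5,R7,R8}
Final available[C] = 40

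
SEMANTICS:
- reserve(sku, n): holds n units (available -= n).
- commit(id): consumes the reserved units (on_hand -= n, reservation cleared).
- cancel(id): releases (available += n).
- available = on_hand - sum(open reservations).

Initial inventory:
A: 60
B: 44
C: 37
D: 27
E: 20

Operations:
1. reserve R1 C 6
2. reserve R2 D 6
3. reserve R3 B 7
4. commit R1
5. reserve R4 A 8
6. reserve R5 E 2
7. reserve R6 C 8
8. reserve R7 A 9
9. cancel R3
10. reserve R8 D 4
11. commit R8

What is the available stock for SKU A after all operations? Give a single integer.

Step 1: reserve R1 C 6 -> on_hand[A=60 B=44 C=37 D=27 E=20] avail[A=60 B=44 C=31 D=27 E=20] open={R1}
Step 2: reserve R2 D 6 -> on_hand[A=60 B=44 C=37 D=27 E=20] avail[A=60 B=44 C=31 D=21 E=20] open={R1,R2}
Step 3: reserve R3 B 7 -> on_hand[A=60 B=44 C=37 D=27 E=20] avail[A=60 B=37 C=31 D=21 E=20] open={R1,R2,R3}
Step 4: commit R1 -> on_hand[A=60 B=44 C=31 D=27 E=20] avail[A=60 B=37 C=31 D=21 E=20] open={R2,R3}
Step 5: reserve R4 A 8 -> on_hand[A=60 B=44 C=31 D=27 E=20] avail[A=52 B=37 C=31 D=21 E=20] open={R2,R3,R4}
Step 6: reserve R5 E 2 -> on_hand[A=60 B=44 C=31 D=27 E=20] avail[A=52 B=37 C=31 D=21 E=18] open={R2,R3,R4,R5}
Step 7: reserve R6 C 8 -> on_hand[A=60 B=44 C=31 D=27 E=20] avail[A=52 B=37 C=23 D=21 E=18] open={R2,R3,R4,R5,R6}
Step 8: reserve R7 A 9 -> on_hand[A=60 B=44 C=31 D=27 E=20] avail[A=43 B=37 C=23 D=21 E=18] open={R2,R3,R4,R5,R6,R7}
Step 9: cancel R3 -> on_hand[A=60 B=44 C=31 D=27 E=20] avail[A=43 B=44 C=23 D=21 E=18] open={R2,R4,R5,R6,R7}
Step 10: reserve R8 D 4 -> on_hand[A=60 B=44 C=31 D=27 E=20] avail[A=43 B=44 C=23 D=17 E=18] open={R2,R4,R5,R6,R7,R8}
Step 11: commit R8 -> on_hand[A=60 B=44 C=31 D=23 E=20] avail[A=43 B=44 C=23 D=17 E=18] open={R2,R4,R5,R6,R7}
Final available[A] = 43

Answer: 43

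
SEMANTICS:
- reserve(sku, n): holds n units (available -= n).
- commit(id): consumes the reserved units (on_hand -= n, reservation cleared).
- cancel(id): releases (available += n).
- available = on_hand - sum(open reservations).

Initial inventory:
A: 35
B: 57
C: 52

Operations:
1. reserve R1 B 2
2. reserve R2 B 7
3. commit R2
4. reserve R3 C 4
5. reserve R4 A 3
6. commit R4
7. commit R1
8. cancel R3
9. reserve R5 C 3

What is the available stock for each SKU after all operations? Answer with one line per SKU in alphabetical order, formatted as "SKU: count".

Step 1: reserve R1 B 2 -> on_hand[A=35 B=57 C=52] avail[A=35 B=55 C=52] open={R1}
Step 2: reserve R2 B 7 -> on_hand[A=35 B=57 C=52] avail[A=35 B=48 C=52] open={R1,R2}
Step 3: commit R2 -> on_hand[A=35 B=50 C=52] avail[A=35 B=48 C=52] open={R1}
Step 4: reserve R3 C 4 -> on_hand[A=35 B=50 C=52] avail[A=35 B=48 C=48] open={R1,R3}
Step 5: reserve R4 A 3 -> on_hand[A=35 B=50 C=52] avail[A=32 B=48 C=48] open={R1,R3,R4}
Step 6: commit R4 -> on_hand[A=32 B=50 C=52] avail[A=32 B=48 C=48] open={R1,R3}
Step 7: commit R1 -> on_hand[A=32 B=48 C=52] avail[A=32 B=48 C=48] open={R3}
Step 8: cancel R3 -> on_hand[A=32 B=48 C=52] avail[A=32 B=48 C=52] open={}
Step 9: reserve R5 C 3 -> on_hand[A=32 B=48 C=52] avail[A=32 B=48 C=49] open={R5}

Answer: A: 32
B: 48
C: 49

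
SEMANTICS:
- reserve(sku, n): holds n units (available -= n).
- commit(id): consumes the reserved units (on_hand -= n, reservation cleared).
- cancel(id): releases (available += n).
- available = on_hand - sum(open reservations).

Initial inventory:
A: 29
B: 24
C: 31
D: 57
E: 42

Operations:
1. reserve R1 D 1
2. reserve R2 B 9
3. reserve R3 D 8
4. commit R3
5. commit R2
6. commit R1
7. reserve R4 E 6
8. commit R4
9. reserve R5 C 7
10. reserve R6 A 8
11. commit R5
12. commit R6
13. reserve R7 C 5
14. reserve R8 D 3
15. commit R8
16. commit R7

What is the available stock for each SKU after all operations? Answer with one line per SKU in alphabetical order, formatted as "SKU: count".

Answer: A: 21
B: 15
C: 19
D: 45
E: 36

Derivation:
Step 1: reserve R1 D 1 -> on_hand[A=29 B=24 C=31 D=57 E=42] avail[A=29 B=24 C=31 D=56 E=42] open={R1}
Step 2: reserve R2 B 9 -> on_hand[A=29 B=24 C=31 D=57 E=42] avail[A=29 B=15 C=31 D=56 E=42] open={R1,R2}
Step 3: reserve R3 D 8 -> on_hand[A=29 B=24 C=31 D=57 E=42] avail[A=29 B=15 C=31 D=48 E=42] open={R1,R2,R3}
Step 4: commit R3 -> on_hand[A=29 B=24 C=31 D=49 E=42] avail[A=29 B=15 C=31 D=48 E=42] open={R1,R2}
Step 5: commit R2 -> on_hand[A=29 B=15 C=31 D=49 E=42] avail[A=29 B=15 C=31 D=48 E=42] open={R1}
Step 6: commit R1 -> on_hand[A=29 B=15 C=31 D=48 E=42] avail[A=29 B=15 C=31 D=48 E=42] open={}
Step 7: reserve R4 E 6 -> on_hand[A=29 B=15 C=31 D=48 E=42] avail[A=29 B=15 C=31 D=48 E=36] open={R4}
Step 8: commit R4 -> on_hand[A=29 B=15 C=31 D=48 E=36] avail[A=29 B=15 C=31 D=48 E=36] open={}
Step 9: reserve R5 C 7 -> on_hand[A=29 B=15 C=31 D=48 E=36] avail[A=29 B=15 C=24 D=48 E=36] open={R5}
Step 10: reserve R6 A 8 -> on_hand[A=29 B=15 C=31 D=48 E=36] avail[A=21 B=15 C=24 D=48 E=36] open={R5,R6}
Step 11: commit R5 -> on_hand[A=29 B=15 C=24 D=48 E=36] avail[A=21 B=15 C=24 D=48 E=36] open={R6}
Step 12: commit R6 -> on_hand[A=21 B=15 C=24 D=48 E=36] avail[A=21 B=15 C=24 D=48 E=36] open={}
Step 13: reserve R7 C 5 -> on_hand[A=21 B=15 C=24 D=48 E=36] avail[A=21 B=15 C=19 D=48 E=36] open={R7}
Step 14: reserve R8 D 3 -> on_hand[A=21 B=15 C=24 D=48 E=36] avail[A=21 B=15 C=19 D=45 E=36] open={R7,R8}
Step 15: commit R8 -> on_hand[A=21 B=15 C=24 D=45 E=36] avail[A=21 B=15 C=19 D=45 E=36] open={R7}
Step 16: commit R7 -> on_hand[A=21 B=15 C=19 D=45 E=36] avail[A=21 B=15 C=19 D=45 E=36] open={}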